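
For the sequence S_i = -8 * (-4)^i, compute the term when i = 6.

S_6 = -8 * (-4)^6 = -8 * 4096 = -32768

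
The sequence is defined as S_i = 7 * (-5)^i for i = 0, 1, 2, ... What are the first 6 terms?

This is a geometric sequence.
i=0: S_0 = 7 * (-5)^0 = 7
i=1: S_1 = 7 * (-5)^1 = -35
i=2: S_2 = 7 * (-5)^2 = 175
i=3: S_3 = 7 * (-5)^3 = -875
i=4: S_4 = 7 * (-5)^4 = 4375
i=5: S_5 = 7 * (-5)^5 = -21875
The first 6 terms are: [7, -35, 175, -875, 4375, -21875]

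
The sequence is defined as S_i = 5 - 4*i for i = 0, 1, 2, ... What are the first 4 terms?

This is an arithmetic sequence.
i=0: S_0 = 5 + -4*0 = 5
i=1: S_1 = 5 + -4*1 = 1
i=2: S_2 = 5 + -4*2 = -3
i=3: S_3 = 5 + -4*3 = -7
The first 4 terms are: [5, 1, -3, -7]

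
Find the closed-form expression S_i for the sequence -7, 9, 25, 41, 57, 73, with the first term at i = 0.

Check differences: 9 - -7 = 16
25 - 9 = 16
Common difference d = 16.
First term a = -7.
Formula: S_i = -7 + 16*i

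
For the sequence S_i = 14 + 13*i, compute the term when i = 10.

S_10 = 14 + 13*10 = 14 + 130 = 144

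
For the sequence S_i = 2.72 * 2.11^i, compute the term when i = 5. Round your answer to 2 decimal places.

S_5 = 2.72 * 2.11^5 ≈ 2.72 * 41.8227 ≈ 113.76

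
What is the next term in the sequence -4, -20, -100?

Ratios: -20 / -4 = 5.0
This is a geometric sequence with common ratio r = 5.
Next term = -100 * 5 = -500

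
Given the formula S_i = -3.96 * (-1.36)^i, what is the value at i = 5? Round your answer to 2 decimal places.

S_5 = -3.96 * (-1.36)^5 ≈ -3.96 * -4.6526 ≈ 18.42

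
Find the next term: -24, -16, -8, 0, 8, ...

Differences: -16 - -24 = 8
This is an arithmetic sequence with common difference d = 8.
Next term = 8 + 8 = 16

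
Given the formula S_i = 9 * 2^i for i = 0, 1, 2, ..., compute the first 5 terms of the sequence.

This is a geometric sequence.
i=0: S_0 = 9 * 2^0 = 9
i=1: S_1 = 9 * 2^1 = 18
i=2: S_2 = 9 * 2^2 = 36
i=3: S_3 = 9 * 2^3 = 72
i=4: S_4 = 9 * 2^4 = 144
The first 5 terms are: [9, 18, 36, 72, 144]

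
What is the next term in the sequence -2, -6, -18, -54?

Ratios: -6 / -2 = 3.0
This is a geometric sequence with common ratio r = 3.
Next term = -54 * 3 = -162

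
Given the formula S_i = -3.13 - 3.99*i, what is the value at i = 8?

S_8 = -3.13 + -3.99*8 = -3.13 + -31.92 = -35.05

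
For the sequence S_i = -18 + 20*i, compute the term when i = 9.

S_9 = -18 + 20*9 = -18 + 180 = 162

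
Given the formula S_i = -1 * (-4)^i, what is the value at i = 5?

S_5 = -1 * (-4)^5 = -1 * -1024 = 1024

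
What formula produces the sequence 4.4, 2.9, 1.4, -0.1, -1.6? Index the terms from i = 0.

Check differences: 2.9 - 4.4 = -1.5
1.4 - 2.9 = -1.5
Common difference d = -1.5.
First term a = 4.4.
Formula: S_i = 4.40 - 1.50*i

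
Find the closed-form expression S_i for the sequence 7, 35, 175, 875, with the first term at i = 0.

Check ratios: 35 / 7 = 5.0
Common ratio r = 5.
First term a = 7.
Formula: S_i = 7 * 5^i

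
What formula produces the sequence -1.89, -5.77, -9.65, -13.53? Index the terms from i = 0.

Check differences: -5.77 - -1.89 = -3.88
-9.65 - -5.77 = -3.88
Common difference d = -3.88.
First term a = -1.89.
Formula: S_i = -1.89 - 3.88*i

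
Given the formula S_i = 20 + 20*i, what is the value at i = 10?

S_10 = 20 + 20*10 = 20 + 200 = 220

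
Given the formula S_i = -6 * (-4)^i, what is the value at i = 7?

S_7 = -6 * (-4)^7 = -6 * -16384 = 98304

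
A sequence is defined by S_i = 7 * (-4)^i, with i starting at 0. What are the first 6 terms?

This is a geometric sequence.
i=0: S_0 = 7 * (-4)^0 = 7
i=1: S_1 = 7 * (-4)^1 = -28
i=2: S_2 = 7 * (-4)^2 = 112
i=3: S_3 = 7 * (-4)^3 = -448
i=4: S_4 = 7 * (-4)^4 = 1792
i=5: S_5 = 7 * (-4)^5 = -7168
The first 6 terms are: [7, -28, 112, -448, 1792, -7168]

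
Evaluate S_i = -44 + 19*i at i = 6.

S_6 = -44 + 19*6 = -44 + 114 = 70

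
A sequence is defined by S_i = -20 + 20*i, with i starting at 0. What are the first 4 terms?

This is an arithmetic sequence.
i=0: S_0 = -20 + 20*0 = -20
i=1: S_1 = -20 + 20*1 = 0
i=2: S_2 = -20 + 20*2 = 20
i=3: S_3 = -20 + 20*3 = 40
The first 4 terms are: [-20, 0, 20, 40]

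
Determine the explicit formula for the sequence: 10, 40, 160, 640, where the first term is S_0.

Check ratios: 40 / 10 = 4.0
Common ratio r = 4.
First term a = 10.
Formula: S_i = 10 * 4^i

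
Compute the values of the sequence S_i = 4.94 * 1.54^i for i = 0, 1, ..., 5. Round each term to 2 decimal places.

This is a geometric sequence.
i=0: S_0 = 4.94 * 1.54^0 = 4.94
i=1: S_1 = 4.94 * 1.54^1 ≈ 7.61
i=2: S_2 = 4.94 * 1.54^2 ≈ 11.72
i=3: S_3 = 4.94 * 1.54^3 ≈ 18.04
i=4: S_4 = 4.94 * 1.54^4 ≈ 27.78
i=5: S_5 = 4.94 * 1.54^5 ≈ 42.79
The first 6 terms are: [4.94, 7.61, 11.72, 18.04, 27.78, 42.79]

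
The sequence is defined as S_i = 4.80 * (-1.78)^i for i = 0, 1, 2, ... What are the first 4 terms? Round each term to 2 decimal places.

This is a geometric sequence.
i=0: S_0 = 4.8 * (-1.78)^0 = 4.8
i=1: S_1 = 4.8 * (-1.78)^1 ≈ -8.54
i=2: S_2 = 4.8 * (-1.78)^2 ≈ 15.21
i=3: S_3 = 4.8 * (-1.78)^3 ≈ -27.07
The first 4 terms are: [4.8, -8.54, 15.21, -27.07]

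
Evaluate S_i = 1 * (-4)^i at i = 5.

S_5 = 1 * (-4)^5 = 1 * -1024 = -1024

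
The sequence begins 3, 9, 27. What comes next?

Ratios: 9 / 3 = 3.0
This is a geometric sequence with common ratio r = 3.
Next term = 27 * 3 = 81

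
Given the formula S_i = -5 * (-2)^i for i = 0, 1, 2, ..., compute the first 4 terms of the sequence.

This is a geometric sequence.
i=0: S_0 = -5 * (-2)^0 = -5
i=1: S_1 = -5 * (-2)^1 = 10
i=2: S_2 = -5 * (-2)^2 = -20
i=3: S_3 = -5 * (-2)^3 = 40
The first 4 terms are: [-5, 10, -20, 40]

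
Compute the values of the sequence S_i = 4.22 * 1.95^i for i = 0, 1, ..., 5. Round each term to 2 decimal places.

This is a geometric sequence.
i=0: S_0 = 4.22 * 1.95^0 = 4.22
i=1: S_1 = 4.22 * 1.95^1 ≈ 8.23
i=2: S_2 = 4.22 * 1.95^2 ≈ 16.05
i=3: S_3 = 4.22 * 1.95^3 ≈ 31.29
i=4: S_4 = 4.22 * 1.95^4 ≈ 61.02
i=5: S_5 = 4.22 * 1.95^5 ≈ 118.98
The first 6 terms are: [4.22, 8.23, 16.05, 31.29, 61.02, 118.98]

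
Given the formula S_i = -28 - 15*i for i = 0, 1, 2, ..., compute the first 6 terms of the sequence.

This is an arithmetic sequence.
i=0: S_0 = -28 + -15*0 = -28
i=1: S_1 = -28 + -15*1 = -43
i=2: S_2 = -28 + -15*2 = -58
i=3: S_3 = -28 + -15*3 = -73
i=4: S_4 = -28 + -15*4 = -88
i=5: S_5 = -28 + -15*5 = -103
The first 6 terms are: [-28, -43, -58, -73, -88, -103]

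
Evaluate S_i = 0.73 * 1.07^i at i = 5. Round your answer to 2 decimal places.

S_5 = 0.73 * 1.07^5 ≈ 0.73 * 1.4026 ≈ 1.02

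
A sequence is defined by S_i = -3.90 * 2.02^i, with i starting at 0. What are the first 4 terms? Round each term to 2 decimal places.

This is a geometric sequence.
i=0: S_0 = -3.9 * 2.02^0 = -3.9
i=1: S_1 = -3.9 * 2.02^1 ≈ -7.88
i=2: S_2 = -3.9 * 2.02^2 ≈ -15.91
i=3: S_3 = -3.9 * 2.02^3 ≈ -32.15
The first 4 terms are: [-3.9, -7.88, -15.91, -32.15]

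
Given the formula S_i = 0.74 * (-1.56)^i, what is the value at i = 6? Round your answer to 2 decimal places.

S_6 = 0.74 * (-1.56)^6 ≈ 0.74 * 14.4128 ≈ 10.67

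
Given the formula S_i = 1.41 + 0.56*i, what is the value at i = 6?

S_6 = 1.41 + 0.56*6 = 1.41 + 3.36 = 4.77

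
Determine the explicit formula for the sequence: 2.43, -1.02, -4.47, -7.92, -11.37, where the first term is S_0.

Check differences: -1.02 - 2.43 = -3.45
-4.47 - -1.02 = -3.45
Common difference d = -3.45.
First term a = 2.43.
Formula: S_i = 2.43 - 3.45*i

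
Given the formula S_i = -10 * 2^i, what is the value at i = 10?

S_10 = -10 * 2^10 = -10 * 1024 = -10240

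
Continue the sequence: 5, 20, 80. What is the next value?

Ratios: 20 / 5 = 4.0
This is a geometric sequence with common ratio r = 4.
Next term = 80 * 4 = 320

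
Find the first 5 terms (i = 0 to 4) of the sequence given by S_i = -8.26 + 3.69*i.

This is an arithmetic sequence.
i=0: S_0 = -8.26 + 3.69*0 = -8.26
i=1: S_1 = -8.26 + 3.69*1 = -4.57
i=2: S_2 = -8.26 + 3.69*2 = -0.88
i=3: S_3 = -8.26 + 3.69*3 = 2.81
i=4: S_4 = -8.26 + 3.69*4 = 6.5
The first 5 terms are: [-8.26, -4.57, -0.88, 2.81, 6.5]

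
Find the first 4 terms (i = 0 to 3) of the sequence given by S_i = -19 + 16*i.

This is an arithmetic sequence.
i=0: S_0 = -19 + 16*0 = -19
i=1: S_1 = -19 + 16*1 = -3
i=2: S_2 = -19 + 16*2 = 13
i=3: S_3 = -19 + 16*3 = 29
The first 4 terms are: [-19, -3, 13, 29]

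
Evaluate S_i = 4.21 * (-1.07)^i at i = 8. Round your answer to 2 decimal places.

S_8 = 4.21 * (-1.07)^8 ≈ 4.21 * 1.7182 ≈ 7.23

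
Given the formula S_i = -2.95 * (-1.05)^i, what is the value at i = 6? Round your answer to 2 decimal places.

S_6 = -2.95 * (-1.05)^6 ≈ -2.95 * 1.3401 ≈ -3.95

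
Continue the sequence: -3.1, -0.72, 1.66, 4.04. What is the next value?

Differences: -0.72 - -3.1 = 2.38
This is an arithmetic sequence with common difference d = 2.38.
Next term = 4.04 + 2.38 = 6.42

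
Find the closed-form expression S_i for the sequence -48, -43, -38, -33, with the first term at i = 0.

Check differences: -43 - -48 = 5
-38 - -43 = 5
Common difference d = 5.
First term a = -48.
Formula: S_i = -48 + 5*i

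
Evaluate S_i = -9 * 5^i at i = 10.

S_10 = -9 * 5^10 = -9 * 9765625 = -87890625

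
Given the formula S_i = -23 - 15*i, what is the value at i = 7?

S_7 = -23 + -15*7 = -23 + -105 = -128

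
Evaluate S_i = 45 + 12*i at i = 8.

S_8 = 45 + 12*8 = 45 + 96 = 141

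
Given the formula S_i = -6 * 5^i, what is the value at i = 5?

S_5 = -6 * 5^5 = -6 * 3125 = -18750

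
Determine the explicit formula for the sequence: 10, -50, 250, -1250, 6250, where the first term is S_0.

Check ratios: -50 / 10 = -5.0
Common ratio r = -5.
First term a = 10.
Formula: S_i = 10 * (-5)^i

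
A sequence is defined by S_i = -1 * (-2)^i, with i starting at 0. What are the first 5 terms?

This is a geometric sequence.
i=0: S_0 = -1 * (-2)^0 = -1
i=1: S_1 = -1 * (-2)^1 = 2
i=2: S_2 = -1 * (-2)^2 = -4
i=3: S_3 = -1 * (-2)^3 = 8
i=4: S_4 = -1 * (-2)^4 = -16
The first 5 terms are: [-1, 2, -4, 8, -16]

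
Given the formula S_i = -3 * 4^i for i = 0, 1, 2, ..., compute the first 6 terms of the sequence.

This is a geometric sequence.
i=0: S_0 = -3 * 4^0 = -3
i=1: S_1 = -3 * 4^1 = -12
i=2: S_2 = -3 * 4^2 = -48
i=3: S_3 = -3 * 4^3 = -192
i=4: S_4 = -3 * 4^4 = -768
i=5: S_5 = -3 * 4^5 = -3072
The first 6 terms are: [-3, -12, -48, -192, -768, -3072]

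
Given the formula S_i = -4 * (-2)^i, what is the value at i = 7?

S_7 = -4 * (-2)^7 = -4 * -128 = 512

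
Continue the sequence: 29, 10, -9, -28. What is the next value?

Differences: 10 - 29 = -19
This is an arithmetic sequence with common difference d = -19.
Next term = -28 + -19 = -47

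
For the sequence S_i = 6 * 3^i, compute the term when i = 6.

S_6 = 6 * 3^6 = 6 * 729 = 4374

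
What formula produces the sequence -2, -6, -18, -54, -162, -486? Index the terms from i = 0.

Check ratios: -6 / -2 = 3.0
Common ratio r = 3.
First term a = -2.
Formula: S_i = -2 * 3^i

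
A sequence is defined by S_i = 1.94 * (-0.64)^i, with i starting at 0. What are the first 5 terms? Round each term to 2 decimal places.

This is a geometric sequence.
i=0: S_0 = 1.94 * (-0.64)^0 = 1.94
i=1: S_1 = 1.94 * (-0.64)^1 ≈ -1.24
i=2: S_2 = 1.94 * (-0.64)^2 ≈ 0.79
i=3: S_3 = 1.94 * (-0.64)^3 ≈ -0.51
i=4: S_4 = 1.94 * (-0.64)^4 ≈ 0.33
The first 5 terms are: [1.94, -1.24, 0.79, -0.51, 0.33]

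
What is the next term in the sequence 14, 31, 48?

Differences: 31 - 14 = 17
This is an arithmetic sequence with common difference d = 17.
Next term = 48 + 17 = 65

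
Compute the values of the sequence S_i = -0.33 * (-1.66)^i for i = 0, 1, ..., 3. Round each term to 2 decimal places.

This is a geometric sequence.
i=0: S_0 = -0.33 * (-1.66)^0 = -0.33
i=1: S_1 = -0.33 * (-1.66)^1 ≈ 0.55
i=2: S_2 = -0.33 * (-1.66)^2 ≈ -0.91
i=3: S_3 = -0.33 * (-1.66)^3 ≈ 1.51
The first 4 terms are: [-0.33, 0.55, -0.91, 1.51]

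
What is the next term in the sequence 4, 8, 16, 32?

Ratios: 8 / 4 = 2.0
This is a geometric sequence with common ratio r = 2.
Next term = 32 * 2 = 64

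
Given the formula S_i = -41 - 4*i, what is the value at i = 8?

S_8 = -41 + -4*8 = -41 + -32 = -73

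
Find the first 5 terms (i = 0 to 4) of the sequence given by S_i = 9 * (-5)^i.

This is a geometric sequence.
i=0: S_0 = 9 * (-5)^0 = 9
i=1: S_1 = 9 * (-5)^1 = -45
i=2: S_2 = 9 * (-5)^2 = 225
i=3: S_3 = 9 * (-5)^3 = -1125
i=4: S_4 = 9 * (-5)^4 = 5625
The first 5 terms are: [9, -45, 225, -1125, 5625]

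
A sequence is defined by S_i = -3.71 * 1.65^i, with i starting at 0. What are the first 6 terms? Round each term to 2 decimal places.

This is a geometric sequence.
i=0: S_0 = -3.71 * 1.65^0 = -3.71
i=1: S_1 = -3.71 * 1.65^1 ≈ -6.12
i=2: S_2 = -3.71 * 1.65^2 ≈ -10.1
i=3: S_3 = -3.71 * 1.65^3 ≈ -16.67
i=4: S_4 = -3.71 * 1.65^4 ≈ -27.5
i=5: S_5 = -3.71 * 1.65^5 ≈ -45.37
The first 6 terms are: [-3.71, -6.12, -10.1, -16.67, -27.5, -45.37]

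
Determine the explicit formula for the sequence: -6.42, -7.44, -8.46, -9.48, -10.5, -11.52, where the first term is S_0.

Check differences: -7.44 - -6.42 = -1.02
-8.46 - -7.44 = -1.02
Common difference d = -1.02.
First term a = -6.42.
Formula: S_i = -6.42 - 1.02*i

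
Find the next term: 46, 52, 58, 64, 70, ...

Differences: 52 - 46 = 6
This is an arithmetic sequence with common difference d = 6.
Next term = 70 + 6 = 76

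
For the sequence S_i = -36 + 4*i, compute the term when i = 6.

S_6 = -36 + 4*6 = -36 + 24 = -12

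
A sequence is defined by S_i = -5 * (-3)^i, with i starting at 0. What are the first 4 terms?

This is a geometric sequence.
i=0: S_0 = -5 * (-3)^0 = -5
i=1: S_1 = -5 * (-3)^1 = 15
i=2: S_2 = -5 * (-3)^2 = -45
i=3: S_3 = -5 * (-3)^3 = 135
The first 4 terms are: [-5, 15, -45, 135]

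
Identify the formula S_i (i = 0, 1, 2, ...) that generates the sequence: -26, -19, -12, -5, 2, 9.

Check differences: -19 - -26 = 7
-12 - -19 = 7
Common difference d = 7.
First term a = -26.
Formula: S_i = -26 + 7*i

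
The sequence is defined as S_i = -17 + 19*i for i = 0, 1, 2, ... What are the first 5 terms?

This is an arithmetic sequence.
i=0: S_0 = -17 + 19*0 = -17
i=1: S_1 = -17 + 19*1 = 2
i=2: S_2 = -17 + 19*2 = 21
i=3: S_3 = -17 + 19*3 = 40
i=4: S_4 = -17 + 19*4 = 59
The first 5 terms are: [-17, 2, 21, 40, 59]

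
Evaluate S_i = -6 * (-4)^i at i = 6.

S_6 = -6 * (-4)^6 = -6 * 4096 = -24576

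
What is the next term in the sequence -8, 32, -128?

Ratios: 32 / -8 = -4.0
This is a geometric sequence with common ratio r = -4.
Next term = -128 * -4 = 512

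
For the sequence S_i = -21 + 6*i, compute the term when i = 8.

S_8 = -21 + 6*8 = -21 + 48 = 27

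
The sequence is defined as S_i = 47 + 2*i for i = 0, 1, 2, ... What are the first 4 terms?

This is an arithmetic sequence.
i=0: S_0 = 47 + 2*0 = 47
i=1: S_1 = 47 + 2*1 = 49
i=2: S_2 = 47 + 2*2 = 51
i=3: S_3 = 47 + 2*3 = 53
The first 4 terms are: [47, 49, 51, 53]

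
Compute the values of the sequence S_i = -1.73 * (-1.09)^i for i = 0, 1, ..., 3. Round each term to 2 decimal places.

This is a geometric sequence.
i=0: S_0 = -1.73 * (-1.09)^0 = -1.73
i=1: S_1 = -1.73 * (-1.09)^1 ≈ 1.89
i=2: S_2 = -1.73 * (-1.09)^2 ≈ -2.06
i=3: S_3 = -1.73 * (-1.09)^3 ≈ 2.24
The first 4 terms are: [-1.73, 1.89, -2.06, 2.24]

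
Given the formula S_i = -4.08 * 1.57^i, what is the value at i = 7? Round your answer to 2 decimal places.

S_7 = -4.08 * 1.57^7 ≈ -4.08 * 23.5124 ≈ -95.93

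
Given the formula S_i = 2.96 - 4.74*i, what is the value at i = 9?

S_9 = 2.96 + -4.74*9 = 2.96 + -42.66 = -39.7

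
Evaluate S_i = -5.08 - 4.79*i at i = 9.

S_9 = -5.08 + -4.79*9 = -5.08 + -43.11 = -48.19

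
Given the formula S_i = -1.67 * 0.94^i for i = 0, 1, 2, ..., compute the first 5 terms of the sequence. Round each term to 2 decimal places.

This is a geometric sequence.
i=0: S_0 = -1.67 * 0.94^0 = -1.67
i=1: S_1 = -1.67 * 0.94^1 ≈ -1.57
i=2: S_2 = -1.67 * 0.94^2 ≈ -1.48
i=3: S_3 = -1.67 * 0.94^3 ≈ -1.39
i=4: S_4 = -1.67 * 0.94^4 ≈ -1.3
The first 5 terms are: [-1.67, -1.57, -1.48, -1.39, -1.3]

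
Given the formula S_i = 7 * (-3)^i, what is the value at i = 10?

S_10 = 7 * (-3)^10 = 7 * 59049 = 413343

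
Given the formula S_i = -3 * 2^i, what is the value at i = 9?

S_9 = -3 * 2^9 = -3 * 512 = -1536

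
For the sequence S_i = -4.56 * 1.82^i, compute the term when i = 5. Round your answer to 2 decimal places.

S_5 = -4.56 * 1.82^5 ≈ -4.56 * 19.969 ≈ -91.06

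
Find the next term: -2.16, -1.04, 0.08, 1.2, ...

Differences: -1.04 - -2.16 = 1.12
This is an arithmetic sequence with common difference d = 1.12.
Next term = 1.2 + 1.12 = 2.32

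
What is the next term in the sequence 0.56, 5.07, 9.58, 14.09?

Differences: 5.07 - 0.56 = 4.51
This is an arithmetic sequence with common difference d = 4.51.
Next term = 14.09 + 4.51 = 18.6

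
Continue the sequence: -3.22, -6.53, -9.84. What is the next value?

Differences: -6.53 - -3.22 = -3.31
This is an arithmetic sequence with common difference d = -3.31.
Next term = -9.84 + -3.31 = -13.15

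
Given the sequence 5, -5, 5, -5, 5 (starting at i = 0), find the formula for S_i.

Check ratios: -5 / 5 = -1.0
Common ratio r = -1.
First term a = 5.
Formula: S_i = 5 * (-1)^i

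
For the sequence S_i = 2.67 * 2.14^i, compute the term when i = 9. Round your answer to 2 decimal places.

S_9 = 2.67 * 2.14^9 ≈ 2.67 * 941.2911 ≈ 2513.25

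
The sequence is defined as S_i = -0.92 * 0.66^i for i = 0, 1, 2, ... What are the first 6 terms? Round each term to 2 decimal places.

This is a geometric sequence.
i=0: S_0 = -0.92 * 0.66^0 = -0.92
i=1: S_1 = -0.92 * 0.66^1 ≈ -0.61
i=2: S_2 = -0.92 * 0.66^2 ≈ -0.4
i=3: S_3 = -0.92 * 0.66^3 ≈ -0.26
i=4: S_4 = -0.92 * 0.66^4 ≈ -0.17
i=5: S_5 = -0.92 * 0.66^5 ≈ -0.12
The first 6 terms are: [-0.92, -0.61, -0.4, -0.26, -0.17, -0.12]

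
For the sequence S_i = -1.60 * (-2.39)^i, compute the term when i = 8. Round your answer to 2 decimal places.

S_8 = -1.6 * (-2.39)^8 ≈ -1.6 * 1064.592 ≈ -1703.35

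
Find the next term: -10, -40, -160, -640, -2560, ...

Ratios: -40 / -10 = 4.0
This is a geometric sequence with common ratio r = 4.
Next term = -2560 * 4 = -10240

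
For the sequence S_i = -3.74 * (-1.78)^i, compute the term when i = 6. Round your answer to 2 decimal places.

S_6 = -3.74 * (-1.78)^6 ≈ -3.74 * 31.8068 ≈ -118.96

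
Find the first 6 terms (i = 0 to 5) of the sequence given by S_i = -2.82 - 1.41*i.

This is an arithmetic sequence.
i=0: S_0 = -2.82 + -1.41*0 = -2.82
i=1: S_1 = -2.82 + -1.41*1 = -4.23
i=2: S_2 = -2.82 + -1.41*2 = -5.64
i=3: S_3 = -2.82 + -1.41*3 = -7.05
i=4: S_4 = -2.82 + -1.41*4 = -8.46
i=5: S_5 = -2.82 + -1.41*5 = -9.87
The first 6 terms are: [-2.82, -4.23, -5.64, -7.05, -8.46, -9.87]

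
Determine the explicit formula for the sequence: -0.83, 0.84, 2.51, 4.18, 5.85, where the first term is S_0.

Check differences: 0.84 - -0.83 = 1.67
2.51 - 0.84 = 1.67
Common difference d = 1.67.
First term a = -0.83.
Formula: S_i = -0.83 + 1.67*i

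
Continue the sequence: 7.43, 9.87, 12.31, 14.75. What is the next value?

Differences: 9.87 - 7.43 = 2.44
This is an arithmetic sequence with common difference d = 2.44.
Next term = 14.75 + 2.44 = 17.19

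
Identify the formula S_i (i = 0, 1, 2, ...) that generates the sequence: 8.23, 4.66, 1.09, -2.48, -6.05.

Check differences: 4.66 - 8.23 = -3.57
1.09 - 4.66 = -3.57
Common difference d = -3.57.
First term a = 8.23.
Formula: S_i = 8.23 - 3.57*i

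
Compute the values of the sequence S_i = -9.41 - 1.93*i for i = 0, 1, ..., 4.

This is an arithmetic sequence.
i=0: S_0 = -9.41 + -1.93*0 = -9.41
i=1: S_1 = -9.41 + -1.93*1 = -11.34
i=2: S_2 = -9.41 + -1.93*2 = -13.27
i=3: S_3 = -9.41 + -1.93*3 = -15.2
i=4: S_4 = -9.41 + -1.93*4 = -17.13
The first 5 terms are: [-9.41, -11.34, -13.27, -15.2, -17.13]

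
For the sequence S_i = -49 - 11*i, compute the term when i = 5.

S_5 = -49 + -11*5 = -49 + -55 = -104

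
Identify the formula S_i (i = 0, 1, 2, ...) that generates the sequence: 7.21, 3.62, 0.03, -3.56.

Check differences: 3.62 - 7.21 = -3.59
0.03 - 3.62 = -3.59
Common difference d = -3.59.
First term a = 7.21.
Formula: S_i = 7.21 - 3.59*i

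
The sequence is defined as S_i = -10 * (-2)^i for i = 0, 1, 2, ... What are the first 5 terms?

This is a geometric sequence.
i=0: S_0 = -10 * (-2)^0 = -10
i=1: S_1 = -10 * (-2)^1 = 20
i=2: S_2 = -10 * (-2)^2 = -40
i=3: S_3 = -10 * (-2)^3 = 80
i=4: S_4 = -10 * (-2)^4 = -160
The first 5 terms are: [-10, 20, -40, 80, -160]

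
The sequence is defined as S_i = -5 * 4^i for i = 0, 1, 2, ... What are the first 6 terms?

This is a geometric sequence.
i=0: S_0 = -5 * 4^0 = -5
i=1: S_1 = -5 * 4^1 = -20
i=2: S_2 = -5 * 4^2 = -80
i=3: S_3 = -5 * 4^3 = -320
i=4: S_4 = -5 * 4^4 = -1280
i=5: S_5 = -5 * 4^5 = -5120
The first 6 terms are: [-5, -20, -80, -320, -1280, -5120]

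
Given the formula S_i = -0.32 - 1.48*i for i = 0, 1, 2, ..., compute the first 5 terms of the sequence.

This is an arithmetic sequence.
i=0: S_0 = -0.32 + -1.48*0 = -0.32
i=1: S_1 = -0.32 + -1.48*1 = -1.8
i=2: S_2 = -0.32 + -1.48*2 = -3.28
i=3: S_3 = -0.32 + -1.48*3 = -4.76
i=4: S_4 = -0.32 + -1.48*4 = -6.24
The first 5 terms are: [-0.32, -1.8, -3.28, -4.76, -6.24]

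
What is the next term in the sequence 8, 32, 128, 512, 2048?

Ratios: 32 / 8 = 4.0
This is a geometric sequence with common ratio r = 4.
Next term = 2048 * 4 = 8192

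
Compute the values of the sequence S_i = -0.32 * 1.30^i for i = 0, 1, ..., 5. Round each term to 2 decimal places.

This is a geometric sequence.
i=0: S_0 = -0.32 * 1.3^0 = -0.32
i=1: S_1 = -0.32 * 1.3^1 ≈ -0.42
i=2: S_2 = -0.32 * 1.3^2 ≈ -0.54
i=3: S_3 = -0.32 * 1.3^3 ≈ -0.7
i=4: S_4 = -0.32 * 1.3^4 ≈ -0.91
i=5: S_5 = -0.32 * 1.3^5 ≈ -1.19
The first 6 terms are: [-0.32, -0.42, -0.54, -0.7, -0.91, -1.19]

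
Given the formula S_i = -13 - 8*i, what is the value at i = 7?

S_7 = -13 + -8*7 = -13 + -56 = -69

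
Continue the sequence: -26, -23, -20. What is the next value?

Differences: -23 - -26 = 3
This is an arithmetic sequence with common difference d = 3.
Next term = -20 + 3 = -17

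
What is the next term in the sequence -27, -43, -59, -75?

Differences: -43 - -27 = -16
This is an arithmetic sequence with common difference d = -16.
Next term = -75 + -16 = -91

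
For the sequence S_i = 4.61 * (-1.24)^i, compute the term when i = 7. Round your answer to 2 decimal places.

S_7 = 4.61 * (-1.24)^7 ≈ 4.61 * -4.5077 ≈ -20.78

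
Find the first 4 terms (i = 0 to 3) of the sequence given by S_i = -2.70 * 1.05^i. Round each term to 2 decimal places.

This is a geometric sequence.
i=0: S_0 = -2.7 * 1.05^0 = -2.7
i=1: S_1 = -2.7 * 1.05^1 ≈ -2.84
i=2: S_2 = -2.7 * 1.05^2 ≈ -2.98
i=3: S_3 = -2.7 * 1.05^3 ≈ -3.13
The first 4 terms are: [-2.7, -2.84, -2.98, -3.13]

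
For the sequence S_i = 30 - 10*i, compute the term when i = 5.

S_5 = 30 + -10*5 = 30 + -50 = -20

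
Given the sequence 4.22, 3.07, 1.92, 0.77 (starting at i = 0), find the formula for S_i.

Check differences: 3.07 - 4.22 = -1.15
1.92 - 3.07 = -1.15
Common difference d = -1.15.
First term a = 4.22.
Formula: S_i = 4.22 - 1.15*i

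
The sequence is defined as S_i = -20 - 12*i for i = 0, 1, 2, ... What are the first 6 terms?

This is an arithmetic sequence.
i=0: S_0 = -20 + -12*0 = -20
i=1: S_1 = -20 + -12*1 = -32
i=2: S_2 = -20 + -12*2 = -44
i=3: S_3 = -20 + -12*3 = -56
i=4: S_4 = -20 + -12*4 = -68
i=5: S_5 = -20 + -12*5 = -80
The first 6 terms are: [-20, -32, -44, -56, -68, -80]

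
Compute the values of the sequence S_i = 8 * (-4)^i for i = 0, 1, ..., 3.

This is a geometric sequence.
i=0: S_0 = 8 * (-4)^0 = 8
i=1: S_1 = 8 * (-4)^1 = -32
i=2: S_2 = 8 * (-4)^2 = 128
i=3: S_3 = 8 * (-4)^3 = -512
The first 4 terms are: [8, -32, 128, -512]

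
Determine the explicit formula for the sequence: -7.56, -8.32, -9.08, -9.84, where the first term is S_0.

Check differences: -8.32 - -7.56 = -0.76
-9.08 - -8.32 = -0.76
Common difference d = -0.76.
First term a = -7.56.
Formula: S_i = -7.56 - 0.76*i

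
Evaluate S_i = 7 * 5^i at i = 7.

S_7 = 7 * 5^7 = 7 * 78125 = 546875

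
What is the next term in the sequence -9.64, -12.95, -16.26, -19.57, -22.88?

Differences: -12.95 - -9.64 = -3.31
This is an arithmetic sequence with common difference d = -3.31.
Next term = -22.88 + -3.31 = -26.19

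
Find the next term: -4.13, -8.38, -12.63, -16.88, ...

Differences: -8.38 - -4.13 = -4.25
This is an arithmetic sequence with common difference d = -4.25.
Next term = -16.88 + -4.25 = -21.13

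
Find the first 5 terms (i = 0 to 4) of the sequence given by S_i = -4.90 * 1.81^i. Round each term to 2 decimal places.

This is a geometric sequence.
i=0: S_0 = -4.9 * 1.81^0 = -4.9
i=1: S_1 = -4.9 * 1.81^1 ≈ -8.87
i=2: S_2 = -4.9 * 1.81^2 ≈ -16.05
i=3: S_3 = -4.9 * 1.81^3 ≈ -29.06
i=4: S_4 = -4.9 * 1.81^4 ≈ -52.59
The first 5 terms are: [-4.9, -8.87, -16.05, -29.06, -52.59]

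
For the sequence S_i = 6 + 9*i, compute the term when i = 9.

S_9 = 6 + 9*9 = 6 + 81 = 87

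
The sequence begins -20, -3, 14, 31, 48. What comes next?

Differences: -3 - -20 = 17
This is an arithmetic sequence with common difference d = 17.
Next term = 48 + 17 = 65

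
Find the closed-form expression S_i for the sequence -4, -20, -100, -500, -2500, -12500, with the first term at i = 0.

Check ratios: -20 / -4 = 5.0
Common ratio r = 5.
First term a = -4.
Formula: S_i = -4 * 5^i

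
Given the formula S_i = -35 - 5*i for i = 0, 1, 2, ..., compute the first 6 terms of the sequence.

This is an arithmetic sequence.
i=0: S_0 = -35 + -5*0 = -35
i=1: S_1 = -35 + -5*1 = -40
i=2: S_2 = -35 + -5*2 = -45
i=3: S_3 = -35 + -5*3 = -50
i=4: S_4 = -35 + -5*4 = -55
i=5: S_5 = -35 + -5*5 = -60
The first 6 terms are: [-35, -40, -45, -50, -55, -60]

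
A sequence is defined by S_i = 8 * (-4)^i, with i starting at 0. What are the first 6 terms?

This is a geometric sequence.
i=0: S_0 = 8 * (-4)^0 = 8
i=1: S_1 = 8 * (-4)^1 = -32
i=2: S_2 = 8 * (-4)^2 = 128
i=3: S_3 = 8 * (-4)^3 = -512
i=4: S_4 = 8 * (-4)^4 = 2048
i=5: S_5 = 8 * (-4)^5 = -8192
The first 6 terms are: [8, -32, 128, -512, 2048, -8192]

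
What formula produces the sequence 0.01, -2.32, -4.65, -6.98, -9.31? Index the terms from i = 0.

Check differences: -2.32 - 0.01 = -2.33
-4.65 - -2.32 = -2.33
Common difference d = -2.33.
First term a = 0.01.
Formula: S_i = 0.01 - 2.33*i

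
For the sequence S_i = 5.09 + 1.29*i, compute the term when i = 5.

S_5 = 5.09 + 1.29*5 = 5.09 + 6.45 = 11.54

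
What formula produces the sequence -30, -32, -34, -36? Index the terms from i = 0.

Check differences: -32 - -30 = -2
-34 - -32 = -2
Common difference d = -2.
First term a = -30.
Formula: S_i = -30 - 2*i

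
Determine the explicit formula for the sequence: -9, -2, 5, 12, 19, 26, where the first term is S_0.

Check differences: -2 - -9 = 7
5 - -2 = 7
Common difference d = 7.
First term a = -9.
Formula: S_i = -9 + 7*i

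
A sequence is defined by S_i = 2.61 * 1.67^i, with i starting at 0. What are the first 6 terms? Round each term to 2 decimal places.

This is a geometric sequence.
i=0: S_0 = 2.61 * 1.67^0 = 2.61
i=1: S_1 = 2.61 * 1.67^1 ≈ 4.36
i=2: S_2 = 2.61 * 1.67^2 ≈ 7.28
i=3: S_3 = 2.61 * 1.67^3 ≈ 12.16
i=4: S_4 = 2.61 * 1.67^4 ≈ 20.3
i=5: S_5 = 2.61 * 1.67^5 ≈ 33.9
The first 6 terms are: [2.61, 4.36, 7.28, 12.16, 20.3, 33.9]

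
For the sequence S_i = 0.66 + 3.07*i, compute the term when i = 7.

S_7 = 0.66 + 3.07*7 = 0.66 + 21.49 = 22.15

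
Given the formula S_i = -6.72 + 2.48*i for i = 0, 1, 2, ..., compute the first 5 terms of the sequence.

This is an arithmetic sequence.
i=0: S_0 = -6.72 + 2.48*0 = -6.72
i=1: S_1 = -6.72 + 2.48*1 = -4.24
i=2: S_2 = -6.72 + 2.48*2 = -1.76
i=3: S_3 = -6.72 + 2.48*3 = 0.72
i=4: S_4 = -6.72 + 2.48*4 = 3.2
The first 5 terms are: [-6.72, -4.24, -1.76, 0.72, 3.2]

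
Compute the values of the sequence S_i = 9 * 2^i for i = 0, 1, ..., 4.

This is a geometric sequence.
i=0: S_0 = 9 * 2^0 = 9
i=1: S_1 = 9 * 2^1 = 18
i=2: S_2 = 9 * 2^2 = 36
i=3: S_3 = 9 * 2^3 = 72
i=4: S_4 = 9 * 2^4 = 144
The first 5 terms are: [9, 18, 36, 72, 144]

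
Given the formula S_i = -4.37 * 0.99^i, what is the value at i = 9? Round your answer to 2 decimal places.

S_9 = -4.37 * 0.99^9 ≈ -4.37 * 0.9135 ≈ -3.99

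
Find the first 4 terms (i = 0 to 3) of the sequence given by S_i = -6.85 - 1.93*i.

This is an arithmetic sequence.
i=0: S_0 = -6.85 + -1.93*0 = -6.85
i=1: S_1 = -6.85 + -1.93*1 = -8.78
i=2: S_2 = -6.85 + -1.93*2 = -10.71
i=3: S_3 = -6.85 + -1.93*3 = -12.64
The first 4 terms are: [-6.85, -8.78, -10.71, -12.64]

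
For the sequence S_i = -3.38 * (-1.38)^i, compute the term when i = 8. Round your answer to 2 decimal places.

S_8 = -3.38 * (-1.38)^8 ≈ -3.38 * 13.1532 ≈ -44.46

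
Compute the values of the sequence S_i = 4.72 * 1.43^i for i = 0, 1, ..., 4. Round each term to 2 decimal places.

This is a geometric sequence.
i=0: S_0 = 4.72 * 1.43^0 = 4.72
i=1: S_1 = 4.72 * 1.43^1 ≈ 6.75
i=2: S_2 = 4.72 * 1.43^2 ≈ 9.65
i=3: S_3 = 4.72 * 1.43^3 ≈ 13.8
i=4: S_4 = 4.72 * 1.43^4 ≈ 19.74
The first 5 terms are: [4.72, 6.75, 9.65, 13.8, 19.74]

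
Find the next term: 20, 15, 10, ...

Differences: 15 - 20 = -5
This is an arithmetic sequence with common difference d = -5.
Next term = 10 + -5 = 5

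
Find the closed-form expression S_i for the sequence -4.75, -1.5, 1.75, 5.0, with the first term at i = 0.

Check differences: -1.5 - -4.75 = 3.25
1.75 - -1.5 = 3.25
Common difference d = 3.25.
First term a = -4.75.
Formula: S_i = -4.75 + 3.25*i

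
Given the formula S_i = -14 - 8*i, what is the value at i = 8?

S_8 = -14 + -8*8 = -14 + -64 = -78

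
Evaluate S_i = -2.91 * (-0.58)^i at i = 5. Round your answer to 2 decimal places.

S_5 = -2.91 * (-0.58)^5 ≈ -2.91 * -0.0656 ≈ 0.19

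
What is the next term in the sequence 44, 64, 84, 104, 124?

Differences: 64 - 44 = 20
This is an arithmetic sequence with common difference d = 20.
Next term = 124 + 20 = 144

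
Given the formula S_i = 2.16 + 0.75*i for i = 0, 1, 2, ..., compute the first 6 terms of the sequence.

This is an arithmetic sequence.
i=0: S_0 = 2.16 + 0.75*0 = 2.16
i=1: S_1 = 2.16 + 0.75*1 = 2.91
i=2: S_2 = 2.16 + 0.75*2 = 3.66
i=3: S_3 = 2.16 + 0.75*3 = 4.41
i=4: S_4 = 2.16 + 0.75*4 = 5.16
i=5: S_5 = 2.16 + 0.75*5 = 5.91
The first 6 terms are: [2.16, 2.91, 3.66, 4.41, 5.16, 5.91]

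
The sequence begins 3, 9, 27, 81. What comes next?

Ratios: 9 / 3 = 3.0
This is a geometric sequence with common ratio r = 3.
Next term = 81 * 3 = 243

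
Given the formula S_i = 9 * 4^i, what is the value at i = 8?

S_8 = 9 * 4^8 = 9 * 65536 = 589824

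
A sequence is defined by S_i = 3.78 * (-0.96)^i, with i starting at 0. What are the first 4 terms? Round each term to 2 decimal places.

This is a geometric sequence.
i=0: S_0 = 3.78 * (-0.96)^0 = 3.78
i=1: S_1 = 3.78 * (-0.96)^1 ≈ -3.63
i=2: S_2 = 3.78 * (-0.96)^2 ≈ 3.48
i=3: S_3 = 3.78 * (-0.96)^3 ≈ -3.34
The first 4 terms are: [3.78, -3.63, 3.48, -3.34]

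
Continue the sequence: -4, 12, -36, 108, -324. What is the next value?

Ratios: 12 / -4 = -3.0
This is a geometric sequence with common ratio r = -3.
Next term = -324 * -3 = 972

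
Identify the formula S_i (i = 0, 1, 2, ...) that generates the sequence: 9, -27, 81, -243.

Check ratios: -27 / 9 = -3.0
Common ratio r = -3.
First term a = 9.
Formula: S_i = 9 * (-3)^i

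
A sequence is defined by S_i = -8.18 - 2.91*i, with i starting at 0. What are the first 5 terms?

This is an arithmetic sequence.
i=0: S_0 = -8.18 + -2.91*0 = -8.18
i=1: S_1 = -8.18 + -2.91*1 = -11.09
i=2: S_2 = -8.18 + -2.91*2 = -14.0
i=3: S_3 = -8.18 + -2.91*3 = -16.91
i=4: S_4 = -8.18 + -2.91*4 = -19.82
The first 5 terms are: [-8.18, -11.09, -14.0, -16.91, -19.82]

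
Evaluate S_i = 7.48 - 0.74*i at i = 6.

S_6 = 7.48 + -0.74*6 = 7.48 + -4.44 = 3.04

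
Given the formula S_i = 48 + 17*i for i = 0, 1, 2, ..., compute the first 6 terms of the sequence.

This is an arithmetic sequence.
i=0: S_0 = 48 + 17*0 = 48
i=1: S_1 = 48 + 17*1 = 65
i=2: S_2 = 48 + 17*2 = 82
i=3: S_3 = 48 + 17*3 = 99
i=4: S_4 = 48 + 17*4 = 116
i=5: S_5 = 48 + 17*5 = 133
The first 6 terms are: [48, 65, 82, 99, 116, 133]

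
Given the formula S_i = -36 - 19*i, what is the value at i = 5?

S_5 = -36 + -19*5 = -36 + -95 = -131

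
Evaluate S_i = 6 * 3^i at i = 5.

S_5 = 6 * 3^5 = 6 * 243 = 1458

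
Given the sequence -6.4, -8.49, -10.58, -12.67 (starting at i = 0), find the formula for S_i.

Check differences: -8.49 - -6.4 = -2.09
-10.58 - -8.49 = -2.09
Common difference d = -2.09.
First term a = -6.4.
Formula: S_i = -6.40 - 2.09*i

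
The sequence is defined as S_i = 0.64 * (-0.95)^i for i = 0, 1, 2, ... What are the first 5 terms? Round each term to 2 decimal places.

This is a geometric sequence.
i=0: S_0 = 0.64 * (-0.95)^0 = 0.64
i=1: S_1 = 0.64 * (-0.95)^1 ≈ -0.61
i=2: S_2 = 0.64 * (-0.95)^2 ≈ 0.58
i=3: S_3 = 0.64 * (-0.95)^3 ≈ -0.55
i=4: S_4 = 0.64 * (-0.95)^4 ≈ 0.52
The first 5 terms are: [0.64, -0.61, 0.58, -0.55, 0.52]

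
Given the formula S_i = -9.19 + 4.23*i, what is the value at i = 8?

S_8 = -9.19 + 4.23*8 = -9.19 + 33.84 = 24.65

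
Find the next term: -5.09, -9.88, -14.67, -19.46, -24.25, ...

Differences: -9.88 - -5.09 = -4.79
This is an arithmetic sequence with common difference d = -4.79.
Next term = -24.25 + -4.79 = -29.04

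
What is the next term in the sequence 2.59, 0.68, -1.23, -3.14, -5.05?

Differences: 0.68 - 2.59 = -1.91
This is an arithmetic sequence with common difference d = -1.91.
Next term = -5.05 + -1.91 = -6.96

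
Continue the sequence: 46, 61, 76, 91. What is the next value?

Differences: 61 - 46 = 15
This is an arithmetic sequence with common difference d = 15.
Next term = 91 + 15 = 106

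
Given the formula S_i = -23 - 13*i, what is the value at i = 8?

S_8 = -23 + -13*8 = -23 + -104 = -127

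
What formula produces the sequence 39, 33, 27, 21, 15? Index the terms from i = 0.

Check differences: 33 - 39 = -6
27 - 33 = -6
Common difference d = -6.
First term a = 39.
Formula: S_i = 39 - 6*i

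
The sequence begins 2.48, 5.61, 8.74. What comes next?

Differences: 5.61 - 2.48 = 3.13
This is an arithmetic sequence with common difference d = 3.13.
Next term = 8.74 + 3.13 = 11.87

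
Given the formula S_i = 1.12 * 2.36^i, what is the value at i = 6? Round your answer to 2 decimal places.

S_6 = 1.12 * 2.36^6 ≈ 1.12 * 172.7715 ≈ 193.5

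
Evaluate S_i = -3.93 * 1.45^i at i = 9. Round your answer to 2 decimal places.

S_9 = -3.93 * 1.45^9 ≈ -3.93 * 28.3343 ≈ -111.35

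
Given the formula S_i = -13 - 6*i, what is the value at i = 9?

S_9 = -13 + -6*9 = -13 + -54 = -67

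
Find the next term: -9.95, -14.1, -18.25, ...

Differences: -14.1 - -9.95 = -4.15
This is an arithmetic sequence with common difference d = -4.15.
Next term = -18.25 + -4.15 = -22.4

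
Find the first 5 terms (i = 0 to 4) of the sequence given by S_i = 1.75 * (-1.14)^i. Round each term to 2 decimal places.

This is a geometric sequence.
i=0: S_0 = 1.75 * (-1.14)^0 = 1.75
i=1: S_1 = 1.75 * (-1.14)^1 ≈ -2.0
i=2: S_2 = 1.75 * (-1.14)^2 ≈ 2.27
i=3: S_3 = 1.75 * (-1.14)^3 ≈ -2.59
i=4: S_4 = 1.75 * (-1.14)^4 ≈ 2.96
The first 5 terms are: [1.75, -2.0, 2.27, -2.59, 2.96]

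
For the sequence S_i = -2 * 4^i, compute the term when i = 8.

S_8 = -2 * 4^8 = -2 * 65536 = -131072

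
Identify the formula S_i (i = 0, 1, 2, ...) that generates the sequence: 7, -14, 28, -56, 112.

Check ratios: -14 / 7 = -2.0
Common ratio r = -2.
First term a = 7.
Formula: S_i = 7 * (-2)^i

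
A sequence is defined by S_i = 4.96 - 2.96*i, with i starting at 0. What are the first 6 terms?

This is an arithmetic sequence.
i=0: S_0 = 4.96 + -2.96*0 = 4.96
i=1: S_1 = 4.96 + -2.96*1 = 2.0
i=2: S_2 = 4.96 + -2.96*2 = -0.96
i=3: S_3 = 4.96 + -2.96*3 = -3.92
i=4: S_4 = 4.96 + -2.96*4 = -6.88
i=5: S_5 = 4.96 + -2.96*5 = -9.84
The first 6 terms are: [4.96, 2.0, -0.96, -3.92, -6.88, -9.84]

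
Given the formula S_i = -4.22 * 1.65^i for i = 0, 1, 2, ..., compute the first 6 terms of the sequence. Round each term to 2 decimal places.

This is a geometric sequence.
i=0: S_0 = -4.22 * 1.65^0 = -4.22
i=1: S_1 = -4.22 * 1.65^1 ≈ -6.96
i=2: S_2 = -4.22 * 1.65^2 ≈ -11.49
i=3: S_3 = -4.22 * 1.65^3 ≈ -18.96
i=4: S_4 = -4.22 * 1.65^4 ≈ -31.28
i=5: S_5 = -4.22 * 1.65^5 ≈ -51.61
The first 6 terms are: [-4.22, -6.96, -11.49, -18.96, -31.28, -51.61]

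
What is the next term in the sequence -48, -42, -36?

Differences: -42 - -48 = 6
This is an arithmetic sequence with common difference d = 6.
Next term = -36 + 6 = -30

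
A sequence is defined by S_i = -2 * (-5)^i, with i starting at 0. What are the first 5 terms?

This is a geometric sequence.
i=0: S_0 = -2 * (-5)^0 = -2
i=1: S_1 = -2 * (-5)^1 = 10
i=2: S_2 = -2 * (-5)^2 = -50
i=3: S_3 = -2 * (-5)^3 = 250
i=4: S_4 = -2 * (-5)^4 = -1250
The first 5 terms are: [-2, 10, -50, 250, -1250]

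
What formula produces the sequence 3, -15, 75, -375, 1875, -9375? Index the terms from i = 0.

Check ratios: -15 / 3 = -5.0
Common ratio r = -5.
First term a = 3.
Formula: S_i = 3 * (-5)^i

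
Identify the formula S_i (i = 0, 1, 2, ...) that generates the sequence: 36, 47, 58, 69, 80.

Check differences: 47 - 36 = 11
58 - 47 = 11
Common difference d = 11.
First term a = 36.
Formula: S_i = 36 + 11*i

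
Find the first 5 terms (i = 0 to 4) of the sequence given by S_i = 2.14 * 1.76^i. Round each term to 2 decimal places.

This is a geometric sequence.
i=0: S_0 = 2.14 * 1.76^0 = 2.14
i=1: S_1 = 2.14 * 1.76^1 ≈ 3.77
i=2: S_2 = 2.14 * 1.76^2 ≈ 6.63
i=3: S_3 = 2.14 * 1.76^3 ≈ 11.67
i=4: S_4 = 2.14 * 1.76^4 ≈ 20.53
The first 5 terms are: [2.14, 3.77, 6.63, 11.67, 20.53]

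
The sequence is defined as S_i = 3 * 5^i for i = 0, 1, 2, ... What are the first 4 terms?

This is a geometric sequence.
i=0: S_0 = 3 * 5^0 = 3
i=1: S_1 = 3 * 5^1 = 15
i=2: S_2 = 3 * 5^2 = 75
i=3: S_3 = 3 * 5^3 = 375
The first 4 terms are: [3, 15, 75, 375]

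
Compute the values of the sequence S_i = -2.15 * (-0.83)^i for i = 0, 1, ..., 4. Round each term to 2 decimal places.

This is a geometric sequence.
i=0: S_0 = -2.15 * (-0.83)^0 = -2.15
i=1: S_1 = -2.15 * (-0.83)^1 ≈ 1.78
i=2: S_2 = -2.15 * (-0.83)^2 ≈ -1.48
i=3: S_3 = -2.15 * (-0.83)^3 ≈ 1.23
i=4: S_4 = -2.15 * (-0.83)^4 ≈ -1.02
The first 5 terms are: [-2.15, 1.78, -1.48, 1.23, -1.02]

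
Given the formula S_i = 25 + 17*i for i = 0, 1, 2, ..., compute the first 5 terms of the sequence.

This is an arithmetic sequence.
i=0: S_0 = 25 + 17*0 = 25
i=1: S_1 = 25 + 17*1 = 42
i=2: S_2 = 25 + 17*2 = 59
i=3: S_3 = 25 + 17*3 = 76
i=4: S_4 = 25 + 17*4 = 93
The first 5 terms are: [25, 42, 59, 76, 93]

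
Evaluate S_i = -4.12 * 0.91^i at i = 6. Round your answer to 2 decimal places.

S_6 = -4.12 * 0.91^6 ≈ -4.12 * 0.5679 ≈ -2.34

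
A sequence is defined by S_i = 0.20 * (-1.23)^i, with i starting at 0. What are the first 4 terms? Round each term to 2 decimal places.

This is a geometric sequence.
i=0: S_0 = 0.2 * (-1.23)^0 = 0.2
i=1: S_1 = 0.2 * (-1.23)^1 ≈ -0.25
i=2: S_2 = 0.2 * (-1.23)^2 ≈ 0.3
i=3: S_3 = 0.2 * (-1.23)^3 ≈ -0.37
The first 4 terms are: [0.2, -0.25, 0.3, -0.37]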